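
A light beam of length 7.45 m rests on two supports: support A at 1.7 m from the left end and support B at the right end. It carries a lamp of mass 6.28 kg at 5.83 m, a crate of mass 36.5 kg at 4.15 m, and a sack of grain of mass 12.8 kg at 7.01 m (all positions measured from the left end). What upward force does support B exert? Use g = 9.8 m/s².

R_B ≈ 312 N

Take moments about support A.
Lamp: 6.28 × 9.8 = 61.54 N down at 5.83 m → arm 4.13 m, τ = 61.54 × 4.13 = 254.2 N·m clockwise.
Crate: 36.5 × 9.8 = 357.7 N down at 4.15 m → arm 2.45 m, τ = 357.7 × 2.45 = 876.4 N·m clockwise.
Sack of grain: 12.8 × 9.8 = 125.4 N down at 7.01 m → arm 5.31 m, τ = 125.4 × 5.31 = 665.9 N·m clockwise.
Net load moment about support A = 1796 N·m clockwise.
Reaction R at support B is upward at 7.45 m, arm 5.75 m → moment R × 5.75 counterclockwise.
Setting net torque to zero: R × 5.75 = 1796 → R = 312 N.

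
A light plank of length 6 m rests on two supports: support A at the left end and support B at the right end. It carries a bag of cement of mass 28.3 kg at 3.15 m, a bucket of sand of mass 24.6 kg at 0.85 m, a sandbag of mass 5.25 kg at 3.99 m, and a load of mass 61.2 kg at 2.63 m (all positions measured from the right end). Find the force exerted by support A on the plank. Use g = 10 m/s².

Taking torques about support B:
Bag of cement: 28.3 × 10 = 283 N down at 3.15 m → arm 3.15 m, τ = 283 × 3.15 = 891.4 N·m counterclockwise.
Bucket of sand: 24.6 × 10 = 246 N down at 0.85 m → arm 0.85 m, τ = 246 × 0.85 = 209.1 N·m counterclockwise.
Sandbag: 5.25 × 10 = 52.5 N down at 3.99 m → arm 3.99 m, τ = 52.5 × 3.99 = 209.5 N·m counterclockwise.
Load: 61.2 × 10 = 612 N down at 2.63 m → arm 2.63 m, τ = 612 × 2.63 = 1610 N·m counterclockwise.
Net load moment about support B = 2920 N·m counterclockwise.
Reaction R at support A is upward at 6 m, arm 6 m → moment R × 6 clockwise.
Setting net torque to zero: R × 6 = 2920 → R = 487 N.

R_A ≈ 487 N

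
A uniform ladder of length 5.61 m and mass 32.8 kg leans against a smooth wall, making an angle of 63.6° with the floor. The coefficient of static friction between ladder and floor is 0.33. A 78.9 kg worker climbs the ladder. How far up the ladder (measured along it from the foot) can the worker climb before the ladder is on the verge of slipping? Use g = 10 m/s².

Taking torques about the foot of the ladder:
Ladder weight 32.8×10 = 328 N acts at 2.805 m along the ladder; its horizontal arm is 2.805·cos63.6° = 1.247 m → τ = 409 N·m clockwise.
Worker weight 78.9×10 = 789 N at distance d → arm d·cos63.6° → τ = 789·d·0.4446 clockwise.
Wall normal N at the top has arm L sinθ = 5.025 m counterclockwise, so Στ = 0 gives N·5.025 = 409 + 350.8·d.
ΣFy = 0 ⇒ N_floor = 1117 N, so the maximum friction is μ_s·N_floor = 0.33×1117 = 368.6 N. ΣFx = 0 ⇒ N_wall = f, so at the slipping point N = 368.6 N.
Substituting: 368.6×5.025 = 409 + 350.8·d ⇒ d = (1852 − 409) / 350.8 = 4.11 m.

d ≈ 4.11 m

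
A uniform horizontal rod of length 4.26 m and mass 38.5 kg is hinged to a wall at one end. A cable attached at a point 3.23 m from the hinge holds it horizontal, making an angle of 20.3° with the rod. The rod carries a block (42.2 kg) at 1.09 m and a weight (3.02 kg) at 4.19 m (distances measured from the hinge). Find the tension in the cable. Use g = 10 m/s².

About the hinge:
Beam weight: 38.5 × 10 = 385 N down at 2.13 m → arm 2.13 m, τ = 385 × 2.13 = 820 N·m clockwise.
Block: 42.2 × 10 = 422 N down at 1.09 m → arm 1.09 m, τ = 422 × 1.09 = 460 N·m clockwise.
Weight: 3.02 × 10 = 30.2 N down at 4.19 m → arm 4.19 m, τ = 30.2 × 4.19 = 126.5 N·m clockwise.
Total clockwise load moment = 1406 N·m.
The cable tension T acts at 3.23 m; only its component perpendicular to the rod, T sinθ, produces torque. sin 20.3° = 0.3469.
Setting net torque to zero: T × 3.23 × 0.3469 = 1406 → T = 1406 / 1.12 = 1260 N.

T ≈ 1260 N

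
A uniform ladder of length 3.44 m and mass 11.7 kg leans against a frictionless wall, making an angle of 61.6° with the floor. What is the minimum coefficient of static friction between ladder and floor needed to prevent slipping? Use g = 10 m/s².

μ_min ≈ 0.27

Take moments about the foot of the ladder.
Ladder weight 11.7×10 = 117 N acts at 1.72 m along the ladder; its horizontal arm is 1.72·cos61.6° = 0.8181 m → τ = 95.72 N·m clockwise.
Wall normal N acts horizontally at the top; its moment arm is the height L sinθ = 3.44·sin61.6° = 3.026 m, counterclockwise.
Setting net torque to zero: N × 3.026 = 95.72 → N = 31.63 N.
ΣFx = 0 ⇒ f = N_wall = 31.63 N. ΣFy = 0 ⇒ N_floor = 117 N.
μ_min = f / N_floor = 31.63 / 117 = 0.27.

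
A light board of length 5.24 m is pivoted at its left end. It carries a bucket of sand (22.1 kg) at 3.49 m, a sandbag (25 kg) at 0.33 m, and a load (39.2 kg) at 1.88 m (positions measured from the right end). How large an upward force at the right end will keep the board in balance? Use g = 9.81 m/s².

Take moments about the left end.
Bucket of sand: 22.1 × 9.81 = 216.8 N down at 3.49 m → arm 1.75 m, τ = 216.8 × 1.75 = 379.4 N·m clockwise.
Sandbag: 25 × 9.81 = 245.2 N down at 0.33 m → arm 4.91 m, τ = 245.2 × 4.91 = 1204 N·m clockwise.
Load: 39.2 × 9.81 = 384.6 N down at 1.88 m → arm 3.36 m, τ = 384.6 × 3.36 = 1292 N·m clockwise.
Net moment of the loads = 2875 N·m clockwise.
The upward force F acts at the right end, arm 5.24 m, giving F × 5.24 counterclockwise.
Balancing moments: F × 5.24 = 2875, giving F = 2875 / 5.24 = 549 N.

F ≈ 549 N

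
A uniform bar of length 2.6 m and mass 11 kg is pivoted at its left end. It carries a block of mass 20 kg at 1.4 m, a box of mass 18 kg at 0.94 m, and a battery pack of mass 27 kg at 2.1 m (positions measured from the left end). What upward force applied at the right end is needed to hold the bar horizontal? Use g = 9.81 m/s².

F ≈ 437 N

Choose the left end as the axis so the unknown pivot reaction has zero arm there.
Beam weight: 11 × 9.81 = 107.9 N down at 1.3 m → arm 1.3 m, τ = 107.9 × 1.3 = 140.3 N·m clockwise.
Block: 20 × 9.81 = 196.2 N down at 1.4 m → arm 1.4 m, τ = 196.2 × 1.4 = 274.7 N·m clockwise.
Box: 18 × 9.81 = 176.6 N down at 0.94 m → arm 0.94 m, τ = 176.6 × 0.94 = 166 N·m clockwise.
Battery pack: 27 × 9.81 = 264.9 N down at 2.1 m → arm 2.1 m, τ = 264.9 × 2.1 = 556.3 N·m clockwise.
Net moment of the loads = 1137 N·m clockwise.
The upward force F acts at the right end, arm 2.6 m, giving F × 2.6 counterclockwise.
For rotational equilibrium, F × 2.6 = 1137, so F = 1137 / 2.6 = 437 N.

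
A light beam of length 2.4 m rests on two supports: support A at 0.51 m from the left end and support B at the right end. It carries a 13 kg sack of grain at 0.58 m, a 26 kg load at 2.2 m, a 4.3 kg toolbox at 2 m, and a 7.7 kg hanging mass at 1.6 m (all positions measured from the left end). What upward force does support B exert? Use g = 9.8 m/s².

R_B ≈ 309 N

Choose support A as the axis so its reaction then has zero moment arm.
Sack of grain: 13 × 9.8 = 127.4 N down at 0.58 m → arm 0.07 m, τ = 127.4 × 0.07 = 8.918 N·m clockwise.
Load: 26 × 9.8 = 254.8 N down at 2.2 m → arm 1.69 m, τ = 254.8 × 1.69 = 430.6 N·m clockwise.
Toolbox: 4.3 × 9.8 = 42.14 N down at 2 m → arm 1.49 m, τ = 42.14 × 1.49 = 62.79 N·m clockwise.
Hanging mass: 7.7 × 9.8 = 75.46 N down at 1.6 m → arm 1.09 m, τ = 75.46 × 1.09 = 82.25 N·m clockwise.
Net load moment about support A = 584.6 N·m clockwise.
Reaction R at support B is upward at 2.4 m, arm 1.89 m → moment R × 1.89 counterclockwise.
Setting net torque to zero: R × 1.89 = 584.6 → R = 309 N.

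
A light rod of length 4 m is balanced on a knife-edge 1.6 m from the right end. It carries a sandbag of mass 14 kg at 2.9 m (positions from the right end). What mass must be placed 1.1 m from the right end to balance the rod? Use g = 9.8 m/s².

m ≈ 36.4 kg

Take moments about the knife-edge (at 1.6 m from the right end).
Sandbag: 14 × 9.8 = 137.2 N down at 2.9 m → arm 1.3 m, τ = 137.2 × 1.3 = 178.4 N·m counterclockwise.
Net moment of known loads = 178.4 N·m counterclockwise.
An unknown mass m at 1.1 m has arm 0.5 m; its moment is m·g·0.5 clockwise.
Setting net torque to zero: m × 9.8 × 0.5 = 178.4 → m = 178.4 / (9.8 × 0.5) = 36.4 kg.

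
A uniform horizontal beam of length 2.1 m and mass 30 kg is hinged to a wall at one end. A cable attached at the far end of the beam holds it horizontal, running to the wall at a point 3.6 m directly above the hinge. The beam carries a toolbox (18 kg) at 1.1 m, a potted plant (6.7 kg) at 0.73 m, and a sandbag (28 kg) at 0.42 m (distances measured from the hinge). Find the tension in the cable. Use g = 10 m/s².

T ≈ 375 N

Choose the hinge as the axis so the unknown hinge reaction has zero arm there.
Beam weight: 30 × 10 = 300 N down at 1.05 m → arm 1.05 m, τ = 300 × 1.05 = 315 N·m clockwise.
Toolbox: 18 × 10 = 180 N down at 1.1 m → arm 1.1 m, τ = 180 × 1.1 = 198 N·m clockwise.
Potted plant: 6.7 × 10 = 67 N down at 0.73 m → arm 0.73 m, τ = 67 × 0.73 = 48.91 N·m clockwise.
Sandbag: 28 × 10 = 280 N down at 0.42 m → arm 0.42 m, τ = 280 × 0.42 = 117.6 N·m clockwise.
Total clockwise load moment = 679.5 N·m.
The cable tension T acts at 2.1 m; only its component perpendicular to the beam, T sinθ, produces torque. sinθ = h/√(h²+d²) = 3.6/√(3.6²+2.1²) = 0.8638.
Balancing moments: T × 2.1 × 0.8638 = 679.5, giving T = 679.5 / 1.814 = 375 N.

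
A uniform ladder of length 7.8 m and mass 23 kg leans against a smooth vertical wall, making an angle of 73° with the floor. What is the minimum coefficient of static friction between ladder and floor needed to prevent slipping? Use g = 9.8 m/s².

μ_min ≈ 0.153

Take moments about the foot of the ladder.
Ladder weight 23×9.8 = 225.4 N acts at 3.9 m along the ladder; its horizontal arm is 3.9·cos73° = 1.14 m → τ = 257 N·m clockwise.
Wall normal N acts horizontally at the top; its moment arm is the height L sinθ = 7.8·sin73° = 7.459 m, counterclockwise.
Balancing moments: N × 7.459 = 257, giving N = 34.46 N.
ΣFx = 0 ⇒ f = N_wall = 34.46 N. ΣFy = 0 ⇒ N_floor = 225.4 N.
μ_min = f / N_floor = 34.46 / 225.4 = 0.153.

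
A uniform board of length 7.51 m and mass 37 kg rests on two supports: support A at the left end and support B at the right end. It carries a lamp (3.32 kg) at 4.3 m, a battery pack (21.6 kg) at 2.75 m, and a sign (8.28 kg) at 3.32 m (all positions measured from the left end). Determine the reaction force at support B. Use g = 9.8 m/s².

R_B ≈ 313 N

Sum moments about support A (its reaction then has zero moment arm).
Beam weight: 37 × 9.8 = 362.6 N down at 3.755 m → arm 3.755 m, τ = 362.6 × 3.755 = 1362 N·m clockwise.
Lamp: 3.32 × 9.8 = 32.54 N down at 4.3 m → arm 4.3 m, τ = 32.54 × 4.3 = 139.9 N·m clockwise.
Battery pack: 21.6 × 9.8 = 211.7 N down at 2.75 m → arm 2.75 m, τ = 211.7 × 2.75 = 582.2 N·m clockwise.
Sign: 8.28 × 9.8 = 81.14 N down at 3.32 m → arm 3.32 m, τ = 81.14 × 3.32 = 269.4 N·m clockwise.
Net load moment about support A = 2354 N·m clockwise.
Reaction R at support B is upward at 7.51 m, arm 7.51 m → moment R × 7.51 counterclockwise.
Balancing moments: R × 7.51 = 2354, giving R = 313 N.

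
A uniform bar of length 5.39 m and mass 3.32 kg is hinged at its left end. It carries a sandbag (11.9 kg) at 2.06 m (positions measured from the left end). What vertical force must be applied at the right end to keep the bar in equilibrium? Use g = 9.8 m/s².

Choose the left end as the axis so the unknown pivot reaction has zero arm there.
Beam weight: 3.32 × 9.8 = 32.54 N down at 2.695 m → arm 2.695 m, τ = 32.54 × 2.695 = 87.7 N·m clockwise.
Sandbag: 11.9 × 9.8 = 116.6 N down at 2.06 m → arm 2.06 m, τ = 116.6 × 2.06 = 240.2 N·m clockwise.
Net moment of the loads = 327.9 N·m clockwise.
The upward force F acts at the right end, arm 5.39 m, giving F × 5.39 counterclockwise.
Στ = 0 ⇒ F × 5.39 = 327.9 ⇒ F = 327.9 / 5.39 = 60.8 N.

F ≈ 60.8 N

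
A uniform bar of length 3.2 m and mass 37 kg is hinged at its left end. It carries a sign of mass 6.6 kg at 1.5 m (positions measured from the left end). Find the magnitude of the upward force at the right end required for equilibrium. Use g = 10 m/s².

Take moments about the left end.
Beam weight: 37 × 10 = 370 N down at 1.6 m → arm 1.6 m, τ = 370 × 1.6 = 592 N·m clockwise.
Sign: 6.6 × 10 = 66 N down at 1.5 m → arm 1.5 m, τ = 66 × 1.5 = 99 N·m clockwise.
Net moment of the loads = 691 N·m clockwise.
The upward force F acts at the right end, arm 3.2 m, giving F × 3.2 counterclockwise.
For rotational equilibrium, F × 3.2 = 691, so F = 691 / 3.2 = 216 N.

F ≈ 216 N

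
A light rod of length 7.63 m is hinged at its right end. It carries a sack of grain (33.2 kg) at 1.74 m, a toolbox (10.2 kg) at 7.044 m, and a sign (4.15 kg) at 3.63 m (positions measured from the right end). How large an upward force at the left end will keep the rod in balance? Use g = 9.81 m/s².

F ≈ 186 N

Taking torques about the right end:
Sack of grain: 33.2 × 9.81 = 325.7 N down at 1.74 m → arm 1.74 m, τ = 325.7 × 1.74 = 566.7 N·m counterclockwise.
Toolbox: 10.2 × 9.81 = 100.1 N down at 7.044 m → arm 7.044 m, τ = 100.1 × 7.044 = 705.1 N·m counterclockwise.
Sign: 4.15 × 9.81 = 40.71 N down at 3.63 m → arm 3.63 m, τ = 40.71 × 3.63 = 147.8 N·m counterclockwise.
Net moment of the loads = 1420 N·m counterclockwise.
The upward force F acts at the left end, arm 7.63 m, giving F × 7.63 clockwise.
For rotational equilibrium, F × 7.63 = 1420, so F = 1420 / 7.63 = 186 N.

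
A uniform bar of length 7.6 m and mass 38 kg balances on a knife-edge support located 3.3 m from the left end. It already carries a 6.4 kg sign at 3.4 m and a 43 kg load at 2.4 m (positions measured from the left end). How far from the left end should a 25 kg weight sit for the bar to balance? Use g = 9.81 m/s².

Take moments about the knife-edge support (at 3.3 m from the left end).
Beam weight: 38 × 9.81 = 372.8 N down at 3.8 m → arm 0.5 m, τ = 372.8 × 0.5 = 186.4 N·m clockwise.
Sign: 6.4 × 9.81 = 62.78 N down at 3.4 m → arm 0.1 m, τ = 62.78 × 0.1 = 6.278 N·m clockwise.
Load: 43 × 9.81 = 421.8 N down at 2.4 m → arm 0.9 m, τ = 421.8 × 0.9 = 379.6 N·m counterclockwise.
Net moment of existing loads = 186.9 N·m counterclockwise.
The weight weighs 25 × 9.81 = 245.2 N and must supply an equal clockwise moment, so its lever arm about the knife-edge support is 186.9 / 245.2 = 0.762 m.
That puts it at 3.3 + 0.762 = 4.06 m from the left end.

x ≈ 4.06 m from the left end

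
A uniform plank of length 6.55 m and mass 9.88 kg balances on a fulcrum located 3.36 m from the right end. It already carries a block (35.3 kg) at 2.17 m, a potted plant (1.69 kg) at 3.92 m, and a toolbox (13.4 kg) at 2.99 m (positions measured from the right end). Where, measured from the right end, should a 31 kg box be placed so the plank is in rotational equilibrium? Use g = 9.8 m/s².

x ≈ 4.87 m from the right end

Sum moments about the fulcrum (at 3.36 m from the right end) (the support reaction has zero arm there).
Beam weight: 9.88 × 9.8 = 96.82 N down at 3.275 m → arm 0.085 m, τ = 96.82 × 0.085 = 8.23 N·m clockwise.
Block: 35.3 × 9.8 = 345.9 N down at 2.17 m → arm 1.19 m, τ = 345.9 × 1.19 = 411.6 N·m clockwise.
Potted plant: 1.69 × 9.8 = 16.56 N down at 3.92 m → arm 0.56 m, τ = 16.56 × 0.56 = 9.274 N·m counterclockwise.
Toolbox: 13.4 × 9.8 = 131.3 N down at 2.99 m → arm 0.37 m, τ = 131.3 × 0.37 = 48.58 N·m clockwise.
Net moment of existing loads = 459.1 N·m clockwise.
The box weighs 31 × 9.8 = 303.8 N and must supply an equal counterclockwise moment, so its lever arm about the fulcrum is 459.1 / 303.8 = 1.51 m.
That puts it at 3.36 + 1.51 = 4.87 m from the right end.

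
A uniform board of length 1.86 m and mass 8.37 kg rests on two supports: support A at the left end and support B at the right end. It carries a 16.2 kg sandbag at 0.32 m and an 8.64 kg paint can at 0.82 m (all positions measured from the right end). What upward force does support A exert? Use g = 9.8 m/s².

R_A ≈ 106 N

Take moments about support B.
Beam weight: 8.37 × 9.8 = 82.03 N down at 0.93 m → arm 0.93 m, τ = 82.03 × 0.93 = 76.29 N·m counterclockwise.
Sandbag: 16.2 × 9.8 = 158.8 N down at 0.32 m → arm 0.32 m, τ = 158.8 × 0.32 = 50.82 N·m counterclockwise.
Paint can: 8.64 × 9.8 = 84.67 N down at 0.82 m → arm 0.82 m, τ = 84.67 × 0.82 = 69.43 N·m counterclockwise.
Net load moment about support B = 196.5 N·m counterclockwise.
Reaction R at support A is upward at 1.86 m, arm 1.86 m → moment R × 1.86 clockwise.
Balancing moments: R × 1.86 = 196.5, giving R = 106 N.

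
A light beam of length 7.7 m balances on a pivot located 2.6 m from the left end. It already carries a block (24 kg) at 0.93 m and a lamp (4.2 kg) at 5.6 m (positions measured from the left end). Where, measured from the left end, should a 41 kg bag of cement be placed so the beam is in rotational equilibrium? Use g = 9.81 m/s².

Taking torques about the pivot (at 2.6 m from the left end):
Block: 24 × 9.81 = 235.4 N down at 0.93 m → arm 1.67 m, τ = 235.4 × 1.67 = 393.1 N·m counterclockwise.
Lamp: 4.2 × 9.81 = 41.2 N down at 5.6 m → arm 3 m, τ = 41.2 × 3 = 123.6 N·m clockwise.
Net moment of existing loads = 269.5 N·m counterclockwise.
The bag of cement weighs 41 × 9.81 = 402.2 N and must supply an equal clockwise moment, so its lever arm about the pivot is 269.5 / 402.2 = 0.67 m.
That puts it at 2.6 + 0.67 = 3.27 m from the left end.

x ≈ 3.27 m from the left end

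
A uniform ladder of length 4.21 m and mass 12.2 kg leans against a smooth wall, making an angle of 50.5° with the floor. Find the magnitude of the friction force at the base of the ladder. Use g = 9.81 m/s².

f ≈ 49.3 N

Choose the foot of the ladder as the axis so the floor normal and friction both act there and drop out.
Ladder weight 12.2×9.81 = 119.7 N acts at 2.105 m along the ladder; its horizontal arm is 2.105·cos50.5° = 1.339 m → τ = 160.3 N·m clockwise.
Wall normal N acts horizontally at the top; its moment arm is the height L sinθ = 4.21·sin50.5° = 3.249 m, counterclockwise.
Balancing moments: N × 3.249 = 160.3, giving N = 49.3 N.
ΣFx = 0: friction at the foot balances the wall's push, so f = N_wall = 49.3 N.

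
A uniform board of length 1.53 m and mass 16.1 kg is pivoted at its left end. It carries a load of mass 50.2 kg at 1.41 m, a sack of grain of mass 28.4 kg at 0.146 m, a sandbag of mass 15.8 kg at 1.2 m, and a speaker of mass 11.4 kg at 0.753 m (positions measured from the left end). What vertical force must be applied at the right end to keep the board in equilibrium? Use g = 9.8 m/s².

Sum moments about the left end (the unknown pivot reaction has zero arm there).
Beam weight: 16.1 × 9.8 = 157.8 N down at 0.765 m → arm 0.765 m, τ = 157.8 × 0.765 = 120.7 N·m clockwise.
Load: 50.2 × 9.8 = 492 N down at 1.41 m → arm 1.41 m, τ = 492 × 1.41 = 693.7 N·m clockwise.
Sack of grain: 28.4 × 9.8 = 278.3 N down at 0.146 m → arm 0.146 m, τ = 278.3 × 0.146 = 40.63 N·m clockwise.
Sandbag: 15.8 × 9.8 = 154.8 N down at 1.2 m → arm 1.2 m, τ = 154.8 × 1.2 = 185.8 N·m clockwise.
Speaker: 11.4 × 9.8 = 111.7 N down at 0.753 m → arm 0.753 m, τ = 111.7 × 0.753 = 84.11 N·m clockwise.
Net moment of the loads = 1125 N·m clockwise.
The upward force F acts at the right end, arm 1.53 m, giving F × 1.53 counterclockwise.
Balancing moments: F × 1.53 = 1125, giving F = 1125 / 1.53 = 735 N.

F ≈ 735 N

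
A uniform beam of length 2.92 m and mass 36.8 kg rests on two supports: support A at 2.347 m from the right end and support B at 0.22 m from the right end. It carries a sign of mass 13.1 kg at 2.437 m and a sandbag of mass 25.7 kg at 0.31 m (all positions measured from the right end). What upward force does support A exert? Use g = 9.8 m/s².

Choose support B as the axis so its reaction then has zero moment arm.
Beam weight: 36.8 × 9.8 = 360.6 N down at 1.46 m → arm 1.24 m, τ = 360.6 × 1.24 = 447.1 N·m counterclockwise.
Sign: 13.1 × 9.8 = 128.4 N down at 2.437 m → arm 2.217 m, τ = 128.4 × 2.217 = 284.7 N·m counterclockwise.
Sandbag: 25.7 × 9.8 = 251.9 N down at 0.31 m → arm 0.09 m, τ = 251.9 × 0.09 = 22.67 N·m counterclockwise.
Net load moment about support B = 754.5 N·m counterclockwise.
Reaction R at support A is upward at 2.347 m, arm 2.127 m → moment R × 2.127 clockwise.
Balancing moments: R × 2.127 = 754.5, giving R = 355 N.

R_A ≈ 355 N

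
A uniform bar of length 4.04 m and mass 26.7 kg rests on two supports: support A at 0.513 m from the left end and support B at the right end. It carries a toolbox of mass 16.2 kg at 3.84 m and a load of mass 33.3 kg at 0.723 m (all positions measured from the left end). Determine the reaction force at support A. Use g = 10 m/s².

Sum moments about support B (its reaction then has zero moment arm).
Beam weight: 26.7 × 10 = 267 N down at 2.02 m → arm 2.02 m, τ = 267 × 2.02 = 539.3 N·m counterclockwise.
Toolbox: 16.2 × 10 = 162 N down at 3.84 m → arm 0.2 m, τ = 162 × 0.2 = 32.4 N·m counterclockwise.
Load: 33.3 × 10 = 333 N down at 0.723 m → arm 3.317 m, τ = 333 × 3.317 = 1105 N·m counterclockwise.
Net load moment about support B = 1677 N·m counterclockwise.
Reaction R at support A is upward at 0.513 m, arm 3.527 m → moment R × 3.527 clockwise.
Balancing moments: R × 3.527 = 1677, giving R = 475 N.

R_A ≈ 475 N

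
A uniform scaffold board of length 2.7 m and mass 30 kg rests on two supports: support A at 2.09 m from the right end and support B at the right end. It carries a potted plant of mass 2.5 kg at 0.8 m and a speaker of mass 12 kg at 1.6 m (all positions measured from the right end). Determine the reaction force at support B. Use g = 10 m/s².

Choose support A as the axis so its reaction then has zero moment arm.
Beam weight: 30 × 10 = 300 N down at 1.35 m → arm 0.74 m, τ = 300 × 0.74 = 222 N·m clockwise.
Potted plant: 2.5 × 10 = 25 N down at 0.8 m → arm 1.29 m, τ = 25 × 1.29 = 32.25 N·m clockwise.
Speaker: 12 × 10 = 120 N down at 1.6 m → arm 0.49 m, τ = 120 × 0.49 = 58.8 N·m clockwise.
Net load moment about support A = 313.1 N·m clockwise.
Reaction R at support B is upward at 0 m, arm 2.09 m → moment R × 2.09 counterclockwise.
Setting net torque to zero: R × 2.09 = 313.1 → R = 150 N.

R_B ≈ 150 N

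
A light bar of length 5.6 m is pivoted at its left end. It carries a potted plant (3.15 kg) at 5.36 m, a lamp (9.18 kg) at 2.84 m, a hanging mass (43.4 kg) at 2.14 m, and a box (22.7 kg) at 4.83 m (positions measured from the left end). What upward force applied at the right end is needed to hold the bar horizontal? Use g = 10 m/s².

About the left end:
Potted plant: 3.15 × 10 = 31.5 N down at 5.36 m → arm 5.36 m, τ = 31.5 × 5.36 = 168.8 N·m clockwise.
Lamp: 9.18 × 10 = 91.8 N down at 2.84 m → arm 2.84 m, τ = 91.8 × 2.84 = 260.7 N·m clockwise.
Hanging mass: 43.4 × 10 = 434 N down at 2.14 m → arm 2.14 m, τ = 434 × 2.14 = 928.8 N·m clockwise.
Box: 22.7 × 10 = 227 N down at 4.83 m → arm 4.83 m, τ = 227 × 4.83 = 1096 N·m clockwise.
Net moment of the loads = 2454 N·m clockwise.
The upward force F acts at the right end, arm 5.6 m, giving F × 5.6 counterclockwise.
Στ = 0 ⇒ F × 5.6 = 2454 ⇒ F = 2454 / 5.6 = 438 N.

F ≈ 438 N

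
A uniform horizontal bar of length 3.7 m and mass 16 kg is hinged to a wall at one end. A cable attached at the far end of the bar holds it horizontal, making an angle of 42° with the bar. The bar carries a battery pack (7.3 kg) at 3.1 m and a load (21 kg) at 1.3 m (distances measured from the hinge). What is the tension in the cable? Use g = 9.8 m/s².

Sum moments about the hinge (the unknown hinge reaction has zero arm there).
Beam weight: 16 × 9.8 = 156.8 N down at 1.85 m → arm 1.85 m, τ = 156.8 × 1.85 = 290.1 N·m clockwise.
Battery pack: 7.3 × 9.8 = 71.54 N down at 3.1 m → arm 3.1 m, τ = 71.54 × 3.1 = 221.8 N·m clockwise.
Load: 21 × 9.8 = 205.8 N down at 1.3 m → arm 1.3 m, τ = 205.8 × 1.3 = 267.5 N·m clockwise.
Total clockwise load moment = 779.4 N·m.
The cable tension T acts at 3.7 m; only its component perpendicular to the bar, T sinθ, produces torque. sin 42° = 0.6691.
Setting net torque to zero: T × 3.7 × 0.6691 = 779.4 → T = 779.4 / 2.476 = 315 N.

T ≈ 315 N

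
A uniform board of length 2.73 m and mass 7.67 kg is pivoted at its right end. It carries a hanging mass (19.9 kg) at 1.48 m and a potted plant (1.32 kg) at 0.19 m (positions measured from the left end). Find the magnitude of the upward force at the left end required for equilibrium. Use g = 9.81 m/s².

Choose the right end as the axis so the unknown pivot reaction has zero arm there.
Beam weight: 7.67 × 9.81 = 75.24 N down at 1.365 m → arm 1.365 m, τ = 75.24 × 1.365 = 102.7 N·m counterclockwise.
Hanging mass: 19.9 × 9.81 = 195.2 N down at 1.48 m → arm 1.25 m, τ = 195.2 × 1.25 = 244 N·m counterclockwise.
Potted plant: 1.32 × 9.81 = 12.95 N down at 0.19 m → arm 2.54 m, τ = 12.95 × 2.54 = 32.89 N·m counterclockwise.
Net moment of the loads = 379.6 N·m counterclockwise.
The upward force F acts at the left end, arm 2.73 m, giving F × 2.73 clockwise.
For rotational equilibrium, F × 2.73 = 379.6, so F = 379.6 / 2.73 = 139 N.

F ≈ 139 N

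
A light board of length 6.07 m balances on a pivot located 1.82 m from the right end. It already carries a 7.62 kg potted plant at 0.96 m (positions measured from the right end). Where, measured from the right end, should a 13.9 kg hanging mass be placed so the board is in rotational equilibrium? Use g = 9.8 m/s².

About the pivot (at 1.82 m from the right end):
Potted plant: 7.62 × 9.8 = 74.68 N down at 0.96 m → arm 0.86 m, τ = 74.68 × 0.86 = 64.22 N·m clockwise.
Net moment of existing loads = 64.22 N·m clockwise.
The hanging mass weighs 13.9 × 9.8 = 136.2 N and must supply an equal counterclockwise moment, so its lever arm about the pivot is 64.22 / 136.2 = 0.472 m.
That puts it at 1.82 + 0.472 = 2.29 m from the right end.

x ≈ 2.29 m from the right end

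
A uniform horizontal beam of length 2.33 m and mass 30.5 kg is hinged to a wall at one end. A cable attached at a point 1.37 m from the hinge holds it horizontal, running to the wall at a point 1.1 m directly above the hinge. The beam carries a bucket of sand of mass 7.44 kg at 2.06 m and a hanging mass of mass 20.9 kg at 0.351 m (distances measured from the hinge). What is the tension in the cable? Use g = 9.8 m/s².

T ≈ 665 N

Sum moments about the hinge (the unknown hinge reaction has zero arm there).
Beam weight: 30.5 × 9.8 = 298.9 N down at 1.165 m → arm 1.165 m, τ = 298.9 × 1.165 = 348.2 N·m clockwise.
Bucket of sand: 7.44 × 9.8 = 72.91 N down at 2.06 m → arm 2.06 m, τ = 72.91 × 2.06 = 150.2 N·m clockwise.
Hanging mass: 20.9 × 9.8 = 204.8 N down at 0.351 m → arm 0.351 m, τ = 204.8 × 0.351 = 71.88 N·m clockwise.
Total clockwise load moment = 570.3 N·m.
The cable tension T acts at 1.37 m; only its component perpendicular to the beam, T sinθ, produces torque. sinθ = h/√(h²+d²) = 1.1/√(1.1²+1.37²) = 0.6261.
Balancing moments: T × 1.37 × 0.6261 = 570.3, giving T = 570.3 / 0.8578 = 665 N.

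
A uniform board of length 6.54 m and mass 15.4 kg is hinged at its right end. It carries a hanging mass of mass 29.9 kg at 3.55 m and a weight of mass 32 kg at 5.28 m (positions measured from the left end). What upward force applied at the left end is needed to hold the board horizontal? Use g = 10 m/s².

Sum moments about the right end (the unknown pivot reaction has zero arm there).
Beam weight: 15.4 × 10 = 154 N down at 3.27 m → arm 3.27 m, τ = 154 × 3.27 = 503.6 N·m counterclockwise.
Hanging mass: 29.9 × 10 = 299 N down at 3.55 m → arm 2.99 m, τ = 299 × 2.99 = 894 N·m counterclockwise.
Weight: 32 × 10 = 320 N down at 5.28 m → arm 1.26 m, τ = 320 × 1.26 = 403.2 N·m counterclockwise.
Net moment of the loads = 1801 N·m counterclockwise.
The upward force F acts at the left end, arm 6.54 m, giving F × 6.54 clockwise.
For rotational equilibrium, F × 6.54 = 1801, so F = 1801 / 6.54 = 275 N.

F ≈ 275 N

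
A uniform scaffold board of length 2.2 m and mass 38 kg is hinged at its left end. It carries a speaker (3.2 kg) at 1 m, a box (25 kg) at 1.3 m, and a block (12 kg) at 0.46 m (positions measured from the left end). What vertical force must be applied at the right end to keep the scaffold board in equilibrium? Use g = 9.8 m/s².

F ≈ 370 N

Taking torques about the left end:
Beam weight: 38 × 9.8 = 372.4 N down at 1.1 m → arm 1.1 m, τ = 372.4 × 1.1 = 409.6 N·m clockwise.
Speaker: 3.2 × 9.8 = 31.36 N down at 1 m → arm 1 m, τ = 31.36 × 1 = 31.36 N·m clockwise.
Box: 25 × 9.8 = 245 N down at 1.3 m → arm 1.3 m, τ = 245 × 1.3 = 318.5 N·m clockwise.
Block: 12 × 9.8 = 117.6 N down at 0.46 m → arm 0.46 m, τ = 117.6 × 0.46 = 54.1 N·m clockwise.
Net moment of the loads = 813.6 N·m clockwise.
The upward force F acts at the right end, arm 2.2 m, giving F × 2.2 counterclockwise.
Στ = 0 ⇒ F × 2.2 = 813.6 ⇒ F = 813.6 / 2.2 = 370 N.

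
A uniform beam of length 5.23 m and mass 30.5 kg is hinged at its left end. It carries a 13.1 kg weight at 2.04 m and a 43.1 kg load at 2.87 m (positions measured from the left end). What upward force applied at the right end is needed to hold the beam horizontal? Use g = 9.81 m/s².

F ≈ 432 N

Choose the left end as the axis so the unknown pivot reaction has zero arm there.
Beam weight: 30.5 × 9.81 = 299.2 N down at 2.615 m → arm 2.615 m, τ = 299.2 × 2.615 = 782.4 N·m clockwise.
Weight: 13.1 × 9.81 = 128.5 N down at 2.04 m → arm 2.04 m, τ = 128.5 × 2.04 = 262.1 N·m clockwise.
Load: 43.1 × 9.81 = 422.8 N down at 2.87 m → arm 2.87 m, τ = 422.8 × 2.87 = 1213 N·m clockwise.
Net moment of the loads = 2258 N·m clockwise.
The upward force F acts at the right end, arm 5.23 m, giving F × 5.23 counterclockwise.
Balancing moments: F × 5.23 = 2258, giving F = 2258 / 5.23 = 432 N.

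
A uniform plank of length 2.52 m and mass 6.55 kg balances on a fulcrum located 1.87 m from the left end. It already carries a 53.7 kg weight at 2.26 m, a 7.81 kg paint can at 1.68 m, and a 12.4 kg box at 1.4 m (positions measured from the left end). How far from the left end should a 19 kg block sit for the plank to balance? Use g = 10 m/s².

x ≈ 1.36 m from the left end

Choose the fulcrum (at 1.87 m from the left end) as the axis so the support reaction has zero arm there.
Beam weight: 6.55 × 10 = 65.5 N down at 1.26 m → arm 0.61 m, τ = 65.5 × 0.61 = 39.95 N·m counterclockwise.
Weight: 53.7 × 10 = 537 N down at 2.26 m → arm 0.39 m, τ = 537 × 0.39 = 209.4 N·m clockwise.
Paint can: 7.81 × 10 = 78.1 N down at 1.68 m → arm 0.19 m, τ = 78.1 × 0.19 = 14.84 N·m counterclockwise.
Box: 12.4 × 10 = 124 N down at 1.4 m → arm 0.47 m, τ = 124 × 0.47 = 58.28 N·m counterclockwise.
Net moment of existing loads = 96.33 N·m clockwise.
The block weighs 19 × 10 = 190 N and must supply an equal counterclockwise moment, so its lever arm about the fulcrum is 96.33 / 190 = 0.507 m.
That puts it at 1.87 − 0.507 = 1.36 m from the left end.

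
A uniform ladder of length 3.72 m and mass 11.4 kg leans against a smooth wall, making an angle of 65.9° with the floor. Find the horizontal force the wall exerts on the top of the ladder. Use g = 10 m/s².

Take moments about the foot of the ladder.
Ladder weight 11.4×10 = 114 N acts at 1.86 m along the ladder; its horizontal arm is 1.86·cos65.9° = 0.7595 m → τ = 86.58 N·m clockwise.
Wall normal N acts horizontally at the top; its moment arm is the height L sinθ = 3.72·sin65.9° = 3.396 m, counterclockwise.
For rotational equilibrium, N × 3.396 = 86.58, so N = 25.5 N.

N_wall ≈ 25.5 N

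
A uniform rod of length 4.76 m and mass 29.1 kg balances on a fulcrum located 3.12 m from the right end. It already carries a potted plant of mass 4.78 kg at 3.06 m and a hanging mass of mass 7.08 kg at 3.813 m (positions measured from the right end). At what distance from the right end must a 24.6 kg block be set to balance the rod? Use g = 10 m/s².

x ≈ 3.81 m from the right end

Choose the fulcrum (at 3.12 m from the right end) as the axis so the support reaction has zero arm there.
Beam weight: 29.1 × 10 = 291 N down at 2.38 m → arm 0.74 m, τ = 291 × 0.74 = 215.3 N·m clockwise.
Potted plant: 4.78 × 10 = 47.8 N down at 3.06 m → arm 0.06 m, τ = 47.8 × 0.06 = 2.868 N·m clockwise.
Hanging mass: 7.08 × 10 = 70.8 N down at 3.813 m → arm 0.693 m, τ = 70.8 × 0.693 = 49.06 N·m counterclockwise.
Net moment of existing loads = 169.1 N·m clockwise.
The block weighs 24.6 × 10 = 246 N and must supply an equal counterclockwise moment, so its lever arm about the fulcrum is 169.1 / 246 = 0.687 m.
That puts it at 3.12 + 0.687 = 3.81 m from the right end.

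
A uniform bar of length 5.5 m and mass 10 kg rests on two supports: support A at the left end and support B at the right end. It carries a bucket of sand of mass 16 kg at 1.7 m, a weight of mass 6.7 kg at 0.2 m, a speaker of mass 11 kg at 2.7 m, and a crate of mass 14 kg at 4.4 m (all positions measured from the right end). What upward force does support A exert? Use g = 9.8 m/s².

Sum moments about support B (its reaction then has zero moment arm).
Beam weight: 10 × 9.8 = 98 N down at 2.75 m → arm 2.75 m, τ = 98 × 2.75 = 269.5 N·m counterclockwise.
Bucket of sand: 16 × 9.8 = 156.8 N down at 1.7 m → arm 1.7 m, τ = 156.8 × 1.7 = 266.6 N·m counterclockwise.
Weight: 6.7 × 9.8 = 65.66 N down at 0.2 m → arm 0.2 m, τ = 65.66 × 0.2 = 13.13 N·m counterclockwise.
Speaker: 11 × 9.8 = 107.8 N down at 2.7 m → arm 2.7 m, τ = 107.8 × 2.7 = 291.1 N·m counterclockwise.
Crate: 14 × 9.8 = 137.2 N down at 4.4 m → arm 4.4 m, τ = 137.2 × 4.4 = 603.7 N·m counterclockwise.
Net load moment about support B = 1444 N·m counterclockwise.
Reaction R at support A is upward at 5.5 m, arm 5.5 m → moment R × 5.5 clockwise.
Στ = 0 ⇒ R × 5.5 = 1444 ⇒ R = 263 N.

R_A ≈ 263 N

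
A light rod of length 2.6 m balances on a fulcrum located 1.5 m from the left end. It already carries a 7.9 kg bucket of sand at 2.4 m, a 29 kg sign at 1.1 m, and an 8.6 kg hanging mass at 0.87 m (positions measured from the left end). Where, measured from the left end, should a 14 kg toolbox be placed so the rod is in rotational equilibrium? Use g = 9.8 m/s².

x ≈ 2.21 m from the left end

Take moments about the fulcrum (at 1.5 m from the left end).
Bucket of sand: 7.9 × 9.8 = 77.42 N down at 2.4 m → arm 0.9 m, τ = 77.42 × 0.9 = 69.68 N·m clockwise.
Sign: 29 × 9.8 = 284.2 N down at 1.1 m → arm 0.4 m, τ = 284.2 × 0.4 = 113.7 N·m counterclockwise.
Hanging mass: 8.6 × 9.8 = 84.28 N down at 0.87 m → arm 0.63 m, τ = 84.28 × 0.63 = 53.1 N·m counterclockwise.
Net moment of existing loads = 97.12 N·m counterclockwise.
The toolbox weighs 14 × 9.8 = 137.2 N and must supply an equal clockwise moment, so its lever arm about the fulcrum is 97.12 / 137.2 = 0.708 m.
That puts it at 1.5 + 0.708 = 2.21 m from the left end.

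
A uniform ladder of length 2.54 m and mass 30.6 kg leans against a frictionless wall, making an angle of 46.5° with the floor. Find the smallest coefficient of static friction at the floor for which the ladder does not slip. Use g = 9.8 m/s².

μ_min ≈ 0.474

Take moments about the foot of the ladder.
Ladder weight 30.6×9.8 = 299.9 N acts at 1.27 m along the ladder; its horizontal arm is 1.27·cos46.5° = 0.8742 m → τ = 262.2 N·m clockwise.
Wall normal N acts horizontally at the top; its moment arm is the height L sinθ = 2.54·sin46.5° = 1.842 m, counterclockwise.
For rotational equilibrium, N × 1.842 = 262.2, so N = 142.3 N.
ΣFx = 0 ⇒ f = N_wall = 142.3 N. ΣFy = 0 ⇒ N_floor = 299.9 N.
μ_min = f / N_floor = 142.3 / 299.9 = 0.474.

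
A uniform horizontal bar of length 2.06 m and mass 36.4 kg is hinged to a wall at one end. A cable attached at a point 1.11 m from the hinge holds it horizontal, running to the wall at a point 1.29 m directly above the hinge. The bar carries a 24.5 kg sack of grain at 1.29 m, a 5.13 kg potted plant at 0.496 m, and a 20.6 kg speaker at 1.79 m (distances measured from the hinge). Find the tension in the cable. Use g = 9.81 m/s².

Choose the hinge as the axis so the unknown hinge reaction has zero arm there.
Beam weight: 36.4 × 9.81 = 357.1 N down at 1.03 m → arm 1.03 m, τ = 357.1 × 1.03 = 367.8 N·m clockwise.
Sack of grain: 24.5 × 9.81 = 240.3 N down at 1.29 m → arm 1.29 m, τ = 240.3 × 1.29 = 310 N·m clockwise.
Potted plant: 5.13 × 9.81 = 50.33 N down at 0.496 m → arm 0.496 m, τ = 50.33 × 0.496 = 24.96 N·m clockwise.
Speaker: 20.6 × 9.81 = 202.1 N down at 1.79 m → arm 1.79 m, τ = 202.1 × 1.79 = 361.8 N·m clockwise.
Total clockwise load moment = 1065 N·m.
The cable tension T acts at 1.11 m; only its component perpendicular to the bar, T sinθ, produces torque. sinθ = h/√(h²+d²) = 1.29/√(1.29²+1.11²) = 0.758.
Balancing moments: T × 1.11 × 0.758 = 1065, giving T = 1065 / 0.8414 = 1270 N.

T ≈ 1270 N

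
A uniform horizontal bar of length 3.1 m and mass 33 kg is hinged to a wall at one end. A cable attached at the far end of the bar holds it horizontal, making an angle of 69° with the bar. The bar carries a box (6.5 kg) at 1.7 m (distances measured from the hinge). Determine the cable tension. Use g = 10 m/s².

Taking torques about the hinge:
Beam weight: 33 × 10 = 330 N down at 1.55 m → arm 1.55 m, τ = 330 × 1.55 = 511.5 N·m clockwise.
Box: 6.5 × 10 = 65 N down at 1.7 m → arm 1.7 m, τ = 65 × 1.7 = 110.5 N·m clockwise.
Total clockwise load moment = 622 N·m.
The cable tension T acts at 3.1 m; only its component perpendicular to the bar, T sinθ, produces torque. sin 69° = 0.9336.
Balancing moments: T × 3.1 × 0.9336 = 622, giving T = 622 / 2.894 = 215 N.

T ≈ 215 N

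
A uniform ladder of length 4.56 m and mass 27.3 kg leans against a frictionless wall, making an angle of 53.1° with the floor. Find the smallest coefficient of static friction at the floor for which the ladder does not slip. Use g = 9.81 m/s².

μ_min ≈ 0.375

Take moments about the foot of the ladder.
Ladder weight 27.3×9.81 = 267.8 N acts at 2.28 m along the ladder; its horizontal arm is 2.28·cos53.1° = 1.369 m → τ = 366.6 N·m clockwise.
Wall normal N acts horizontally at the top; its moment arm is the height L sinθ = 4.56·sin53.1° = 3.647 m, counterclockwise.
Balancing moments: N × 3.647 = 366.6, giving N = 100.5 N.
ΣFx = 0 ⇒ f = N_wall = 100.5 N. ΣFy = 0 ⇒ N_floor = 267.8 N.
μ_min = f / N_floor = 100.5 / 267.8 = 0.375.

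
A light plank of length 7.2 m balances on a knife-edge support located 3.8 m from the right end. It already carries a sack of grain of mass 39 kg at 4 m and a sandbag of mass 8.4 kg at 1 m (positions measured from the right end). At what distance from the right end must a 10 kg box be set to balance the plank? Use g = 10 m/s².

Choose the knife-edge support (at 3.8 m from the right end) as the axis so the support reaction has zero arm there.
Sack of grain: 39 × 10 = 390 N down at 4 m → arm 0.2 m, τ = 390 × 0.2 = 78 N·m counterclockwise.
Sandbag: 8.4 × 10 = 84 N down at 1 m → arm 2.8 m, τ = 84 × 2.8 = 235.2 N·m clockwise.
Net moment of existing loads = 157.2 N·m clockwise.
The box weighs 10 × 10 = 100 N and must supply an equal counterclockwise moment, so its lever arm about the knife-edge support is 157.2 / 100 = 1.57 m.
That puts it at 3.8 + 1.57 = 5.37 m from the right end.

x ≈ 5.37 m from the right end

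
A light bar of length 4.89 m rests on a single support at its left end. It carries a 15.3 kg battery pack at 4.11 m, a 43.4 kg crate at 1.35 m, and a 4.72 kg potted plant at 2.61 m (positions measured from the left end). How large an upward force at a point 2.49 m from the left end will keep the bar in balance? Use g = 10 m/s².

F ≈ 537 N

Taking torques about the left end:
Battery pack: 15.3 × 10 = 153 N down at 4.11 m → arm 4.11 m, τ = 153 × 4.11 = 628.8 N·m clockwise.
Crate: 43.4 × 10 = 434 N down at 1.35 m → arm 1.35 m, τ = 434 × 1.35 = 585.9 N·m clockwise.
Potted plant: 4.72 × 10 = 47.2 N down at 2.61 m → arm 2.61 m, τ = 47.2 × 2.61 = 123.2 N·m clockwise.
Net moment of the loads = 1338 N·m clockwise.
The upward force F acts at a point 2.49 m from the left end, arm 2.49 m, giving F × 2.49 counterclockwise.
For rotational equilibrium, F × 2.49 = 1338, so F = 1338 / 2.49 = 537 N.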